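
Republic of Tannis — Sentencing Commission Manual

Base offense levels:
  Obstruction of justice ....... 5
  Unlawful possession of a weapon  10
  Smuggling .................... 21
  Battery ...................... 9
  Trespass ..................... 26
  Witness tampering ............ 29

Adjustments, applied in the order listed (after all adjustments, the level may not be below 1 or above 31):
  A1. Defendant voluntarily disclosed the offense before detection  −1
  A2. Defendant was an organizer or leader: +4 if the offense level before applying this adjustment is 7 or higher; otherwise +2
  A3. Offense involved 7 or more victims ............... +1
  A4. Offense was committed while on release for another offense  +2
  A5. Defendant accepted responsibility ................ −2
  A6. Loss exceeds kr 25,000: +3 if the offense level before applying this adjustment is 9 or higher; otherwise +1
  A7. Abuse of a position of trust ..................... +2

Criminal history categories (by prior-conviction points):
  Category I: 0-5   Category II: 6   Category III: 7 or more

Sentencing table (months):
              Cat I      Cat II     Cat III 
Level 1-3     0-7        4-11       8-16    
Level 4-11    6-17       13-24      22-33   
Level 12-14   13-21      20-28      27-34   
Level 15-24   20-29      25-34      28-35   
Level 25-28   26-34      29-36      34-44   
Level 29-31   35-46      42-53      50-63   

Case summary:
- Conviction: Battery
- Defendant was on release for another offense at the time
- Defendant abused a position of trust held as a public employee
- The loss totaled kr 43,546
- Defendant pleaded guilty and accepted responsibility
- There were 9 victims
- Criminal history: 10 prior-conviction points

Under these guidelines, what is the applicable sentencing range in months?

Base offense level for battery: 9.
A3 applies: 9 + 1 = 10.
A4 applies: 10 + 2 = 12.
A5 applies: 12 − 2 = 10.
A6 applies (level before this adjustment is 10 ≥ 9, so +3): 10 + 3 = 13.
A7 applies: 13 + 2 = 15.
Final offense level: 15.
Criminal history: 10 prior points → Category III (7+).
Level 15 falls in the 15-24 band.
Grid: Level 15-24 × Category III = 28-35 months.

28-35 months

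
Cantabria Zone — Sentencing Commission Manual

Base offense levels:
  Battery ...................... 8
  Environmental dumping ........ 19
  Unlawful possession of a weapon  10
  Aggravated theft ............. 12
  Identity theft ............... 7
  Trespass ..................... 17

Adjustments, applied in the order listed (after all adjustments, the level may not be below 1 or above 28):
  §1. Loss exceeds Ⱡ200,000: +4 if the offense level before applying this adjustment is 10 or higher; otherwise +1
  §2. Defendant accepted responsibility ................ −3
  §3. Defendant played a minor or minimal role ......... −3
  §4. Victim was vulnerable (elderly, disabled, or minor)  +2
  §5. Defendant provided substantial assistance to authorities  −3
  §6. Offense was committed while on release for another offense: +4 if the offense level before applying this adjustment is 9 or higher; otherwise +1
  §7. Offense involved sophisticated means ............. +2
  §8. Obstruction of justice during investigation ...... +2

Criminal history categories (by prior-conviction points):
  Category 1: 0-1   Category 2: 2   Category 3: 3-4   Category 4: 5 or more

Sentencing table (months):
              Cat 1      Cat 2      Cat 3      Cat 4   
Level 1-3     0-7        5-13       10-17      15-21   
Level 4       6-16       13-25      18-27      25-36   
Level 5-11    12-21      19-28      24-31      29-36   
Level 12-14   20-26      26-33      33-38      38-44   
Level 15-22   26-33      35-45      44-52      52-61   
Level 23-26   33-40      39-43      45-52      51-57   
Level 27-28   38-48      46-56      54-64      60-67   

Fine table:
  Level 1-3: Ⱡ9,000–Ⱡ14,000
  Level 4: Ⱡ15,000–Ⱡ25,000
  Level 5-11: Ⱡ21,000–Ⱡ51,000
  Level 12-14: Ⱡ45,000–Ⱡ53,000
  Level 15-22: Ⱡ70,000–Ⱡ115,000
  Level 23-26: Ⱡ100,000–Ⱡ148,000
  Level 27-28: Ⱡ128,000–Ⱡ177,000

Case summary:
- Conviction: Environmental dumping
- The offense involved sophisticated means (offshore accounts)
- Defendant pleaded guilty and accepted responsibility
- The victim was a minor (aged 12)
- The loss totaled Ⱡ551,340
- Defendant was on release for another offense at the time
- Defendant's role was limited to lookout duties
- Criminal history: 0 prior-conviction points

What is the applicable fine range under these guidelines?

Ⱡ100,000–Ⱡ148,000

Base offense level for environmental dumping: 19.
§1 applies (level before this adjustment is 19 ≥ 10, so +4): 19 + 4 = 23.
§2 applies: 23 − 3 = 20.
§3 applies: 20 − 3 = 17.
§4 applies: 17 + 2 = 19.
§5 does not apply.
§6 applies (level before this adjustment is 19 ≥ 9, so +4): 19 + 4 = 23.
§7 applies: 23 + 2 = 25.
§8 does not apply.
Final offense level: 25.
Level 25 falls in the 23-26 band.
Fine table: Level 23-26 → Ⱡ100,000–Ⱡ148,000.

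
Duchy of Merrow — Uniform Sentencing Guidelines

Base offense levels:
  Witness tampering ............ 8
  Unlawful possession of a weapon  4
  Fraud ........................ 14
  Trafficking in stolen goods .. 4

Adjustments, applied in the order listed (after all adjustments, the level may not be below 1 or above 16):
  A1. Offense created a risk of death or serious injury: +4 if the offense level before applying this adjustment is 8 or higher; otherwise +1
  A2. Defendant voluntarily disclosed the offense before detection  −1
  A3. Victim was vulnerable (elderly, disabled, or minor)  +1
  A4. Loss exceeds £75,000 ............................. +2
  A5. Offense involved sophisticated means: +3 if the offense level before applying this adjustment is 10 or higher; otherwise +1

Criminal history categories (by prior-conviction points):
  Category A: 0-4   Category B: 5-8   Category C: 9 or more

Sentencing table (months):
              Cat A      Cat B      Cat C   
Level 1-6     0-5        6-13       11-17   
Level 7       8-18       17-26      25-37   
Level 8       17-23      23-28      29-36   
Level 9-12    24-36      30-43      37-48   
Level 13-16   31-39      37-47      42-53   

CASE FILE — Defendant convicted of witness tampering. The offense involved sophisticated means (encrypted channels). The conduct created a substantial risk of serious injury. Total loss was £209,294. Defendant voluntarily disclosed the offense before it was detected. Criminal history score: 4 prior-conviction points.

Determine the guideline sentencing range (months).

Base offense level for witness tampering: 8.
A1 applies (level before this adjustment is 8 ≥ 8, so +4): 8 + 4 = 12.
A2 applies: 12 − 1 = 11.
A4 applies: 11 + 2 = 13.
A5 applies (level before this adjustment is 13 ≥ 10, so +3): 13 + 3 = 16.
Final offense level: 16.
Criminal history: 4 prior points → Category A (0-4).
Level 16 falls in the 13-16 band.
Grid: Level 13-16 × Category A = 31-39 months.

31-39 months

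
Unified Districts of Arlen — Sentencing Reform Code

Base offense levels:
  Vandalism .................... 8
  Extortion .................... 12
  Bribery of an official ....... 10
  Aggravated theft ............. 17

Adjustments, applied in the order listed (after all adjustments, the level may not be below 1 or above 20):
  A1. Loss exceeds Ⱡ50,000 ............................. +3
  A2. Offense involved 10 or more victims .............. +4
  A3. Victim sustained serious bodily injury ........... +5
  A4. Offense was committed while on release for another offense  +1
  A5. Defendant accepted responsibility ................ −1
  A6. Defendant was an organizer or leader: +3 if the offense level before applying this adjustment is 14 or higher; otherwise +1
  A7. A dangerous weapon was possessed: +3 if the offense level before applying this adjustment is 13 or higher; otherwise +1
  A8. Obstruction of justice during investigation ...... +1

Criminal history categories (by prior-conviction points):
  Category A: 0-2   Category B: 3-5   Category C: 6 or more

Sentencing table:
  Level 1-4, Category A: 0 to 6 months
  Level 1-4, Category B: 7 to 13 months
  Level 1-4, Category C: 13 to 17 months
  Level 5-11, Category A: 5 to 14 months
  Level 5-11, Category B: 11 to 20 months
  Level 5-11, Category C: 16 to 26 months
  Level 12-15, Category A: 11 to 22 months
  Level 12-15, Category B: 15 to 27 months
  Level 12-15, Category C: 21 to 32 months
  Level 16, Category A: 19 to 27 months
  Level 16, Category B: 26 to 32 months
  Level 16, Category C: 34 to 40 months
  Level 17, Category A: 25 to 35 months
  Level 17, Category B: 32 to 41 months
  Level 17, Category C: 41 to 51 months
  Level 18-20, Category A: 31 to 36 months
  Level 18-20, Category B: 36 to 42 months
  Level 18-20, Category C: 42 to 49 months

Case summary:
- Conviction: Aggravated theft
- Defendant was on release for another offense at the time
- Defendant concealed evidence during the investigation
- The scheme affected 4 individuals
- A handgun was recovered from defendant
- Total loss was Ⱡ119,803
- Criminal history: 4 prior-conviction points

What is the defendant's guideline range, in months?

Base offense level for aggravated theft: 17.
A1 applies: 17 + 3 = 20.
A3 does not apply.
A4 applies: 20 + 1 = 21.
A7 applies (level before this adjustment is 21 ≥ 13, so +3): 21 + 3 = 24.
A8 applies: 24 + 1 = 25.
Level 25 exceeds the maximum of 20; capped at 20.
Final offense level: 20.
Criminal history: 4 prior points → Category B (3-5).
Level 20 falls in the 18-20 band.
Grid: Level 18-20 × Category B = 36-42 months.

36-42 months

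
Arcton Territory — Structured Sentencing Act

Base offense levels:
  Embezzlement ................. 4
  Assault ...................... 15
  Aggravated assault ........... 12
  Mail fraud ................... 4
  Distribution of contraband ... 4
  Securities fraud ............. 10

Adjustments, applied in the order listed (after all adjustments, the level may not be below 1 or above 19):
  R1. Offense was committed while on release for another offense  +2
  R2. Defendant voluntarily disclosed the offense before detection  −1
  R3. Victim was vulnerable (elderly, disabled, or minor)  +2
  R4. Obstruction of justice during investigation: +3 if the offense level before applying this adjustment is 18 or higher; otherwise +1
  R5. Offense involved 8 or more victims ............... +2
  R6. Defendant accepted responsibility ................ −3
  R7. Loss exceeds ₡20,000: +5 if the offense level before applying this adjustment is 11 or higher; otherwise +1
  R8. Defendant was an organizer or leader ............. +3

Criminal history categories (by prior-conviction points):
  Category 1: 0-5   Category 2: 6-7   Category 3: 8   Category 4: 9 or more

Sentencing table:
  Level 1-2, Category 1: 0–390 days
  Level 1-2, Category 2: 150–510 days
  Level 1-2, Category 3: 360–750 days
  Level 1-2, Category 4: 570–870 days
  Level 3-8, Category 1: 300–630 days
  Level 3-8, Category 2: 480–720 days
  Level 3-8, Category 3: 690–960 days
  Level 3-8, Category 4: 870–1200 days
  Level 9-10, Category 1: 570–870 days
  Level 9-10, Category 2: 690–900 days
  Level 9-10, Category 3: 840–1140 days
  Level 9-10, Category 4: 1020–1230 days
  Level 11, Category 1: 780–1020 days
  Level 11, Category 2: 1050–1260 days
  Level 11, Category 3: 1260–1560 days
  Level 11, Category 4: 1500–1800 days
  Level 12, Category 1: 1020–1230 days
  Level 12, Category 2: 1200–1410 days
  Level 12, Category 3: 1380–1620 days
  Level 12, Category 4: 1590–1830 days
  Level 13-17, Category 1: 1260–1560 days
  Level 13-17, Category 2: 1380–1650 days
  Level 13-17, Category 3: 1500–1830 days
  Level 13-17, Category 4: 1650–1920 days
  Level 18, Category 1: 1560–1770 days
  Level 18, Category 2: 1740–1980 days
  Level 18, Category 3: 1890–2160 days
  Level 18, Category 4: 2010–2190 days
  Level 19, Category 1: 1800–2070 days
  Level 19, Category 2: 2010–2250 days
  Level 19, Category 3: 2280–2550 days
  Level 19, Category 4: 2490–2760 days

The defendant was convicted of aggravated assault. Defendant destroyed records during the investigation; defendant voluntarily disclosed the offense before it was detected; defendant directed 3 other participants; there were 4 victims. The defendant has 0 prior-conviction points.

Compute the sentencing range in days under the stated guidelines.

1260-1560 days

Base offense level for aggravated assault: 12.
R1 does not apply.
R2 applies: 12 − 1 = 11.
R4 applies (level before this adjustment is 11 < 18, so +1): 11 + 1 = 12.
R5 does not apply.
R6 does not apply.
R8 applies: 12 + 3 = 15.
Final offense level: 15.
Criminal history: 0 prior points → Category 1 (0-5).
Level 15 falls in the 13-17 band.
Grid: Level 13-17 × Category 1 = 1260-1560 days.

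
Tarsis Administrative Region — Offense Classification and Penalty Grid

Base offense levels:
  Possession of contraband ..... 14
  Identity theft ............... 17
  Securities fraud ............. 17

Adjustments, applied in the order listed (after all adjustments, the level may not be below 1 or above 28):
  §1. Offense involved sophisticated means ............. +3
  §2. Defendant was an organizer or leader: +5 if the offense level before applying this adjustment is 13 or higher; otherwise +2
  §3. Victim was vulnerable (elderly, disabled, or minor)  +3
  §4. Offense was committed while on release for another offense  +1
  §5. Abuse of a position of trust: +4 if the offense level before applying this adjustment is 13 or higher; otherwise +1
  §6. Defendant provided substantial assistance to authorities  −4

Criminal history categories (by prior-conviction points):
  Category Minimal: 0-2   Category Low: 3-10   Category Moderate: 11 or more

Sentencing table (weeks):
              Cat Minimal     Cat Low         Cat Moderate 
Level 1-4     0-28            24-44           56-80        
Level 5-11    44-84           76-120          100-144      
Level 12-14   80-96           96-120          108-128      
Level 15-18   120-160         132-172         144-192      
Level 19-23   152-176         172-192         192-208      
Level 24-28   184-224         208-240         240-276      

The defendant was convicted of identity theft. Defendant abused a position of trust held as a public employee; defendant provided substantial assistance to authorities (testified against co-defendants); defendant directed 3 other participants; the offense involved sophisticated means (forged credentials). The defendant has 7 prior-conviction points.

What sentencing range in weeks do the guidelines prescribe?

208-240 weeks

Base offense level for identity theft: 17.
§1 applies: 17 + 3 = 20.
§2 applies (level before this adjustment is 20 ≥ 13, so +5): 20 + 5 = 25.
§3 does not apply.
§5 applies (level before this adjustment is 25 ≥ 13, so +4): 25 + 4 = 29.
§6 applies: 29 − 4 = 25.
Final offense level: 25.
Criminal history: 7 prior points → Category Low (3-10).
Level 25 falls in the 24-28 band.
Grid: Level 24-28 × Category Low = 208-240 weeks.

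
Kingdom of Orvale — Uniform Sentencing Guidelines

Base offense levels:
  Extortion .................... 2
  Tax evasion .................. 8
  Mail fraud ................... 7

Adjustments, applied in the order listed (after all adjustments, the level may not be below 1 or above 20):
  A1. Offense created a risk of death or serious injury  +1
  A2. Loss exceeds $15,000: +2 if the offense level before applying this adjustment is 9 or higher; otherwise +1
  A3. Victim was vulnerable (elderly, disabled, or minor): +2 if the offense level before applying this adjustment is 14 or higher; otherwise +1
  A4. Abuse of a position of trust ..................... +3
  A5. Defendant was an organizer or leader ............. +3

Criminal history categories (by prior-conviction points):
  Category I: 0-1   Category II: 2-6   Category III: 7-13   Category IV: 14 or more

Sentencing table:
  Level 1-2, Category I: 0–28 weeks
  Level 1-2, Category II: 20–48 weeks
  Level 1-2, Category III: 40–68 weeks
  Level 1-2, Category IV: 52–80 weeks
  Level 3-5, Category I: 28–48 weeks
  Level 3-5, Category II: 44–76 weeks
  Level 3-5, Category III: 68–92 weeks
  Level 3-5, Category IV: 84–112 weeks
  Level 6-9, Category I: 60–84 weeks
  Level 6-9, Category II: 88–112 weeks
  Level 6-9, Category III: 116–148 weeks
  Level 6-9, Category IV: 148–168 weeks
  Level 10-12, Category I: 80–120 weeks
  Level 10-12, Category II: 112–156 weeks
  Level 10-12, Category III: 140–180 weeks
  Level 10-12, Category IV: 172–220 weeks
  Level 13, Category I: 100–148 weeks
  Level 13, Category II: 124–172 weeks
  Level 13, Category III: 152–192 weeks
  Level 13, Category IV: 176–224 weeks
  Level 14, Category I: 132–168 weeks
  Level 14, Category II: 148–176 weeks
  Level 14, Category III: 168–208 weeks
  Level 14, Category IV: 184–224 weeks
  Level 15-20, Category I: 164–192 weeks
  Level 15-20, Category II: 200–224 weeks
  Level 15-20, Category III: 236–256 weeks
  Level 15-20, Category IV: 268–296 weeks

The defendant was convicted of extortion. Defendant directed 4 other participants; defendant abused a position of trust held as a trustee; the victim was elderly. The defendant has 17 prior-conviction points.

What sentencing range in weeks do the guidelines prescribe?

148-168 weeks

Base offense level for extortion: 2.
A2 does not apply.
A3 applies (level before this adjustment is 2 < 14, so +1): 2 + 1 = 3.
A4 applies: 3 + 3 = 6.
A5 applies: 6 + 3 = 9.
Final offense level: 9.
Criminal history: 17 prior points → Category IV (14+).
Level 9 falls in the 6-9 band.
Grid: Level 6-9 × Category IV = 148-168 weeks.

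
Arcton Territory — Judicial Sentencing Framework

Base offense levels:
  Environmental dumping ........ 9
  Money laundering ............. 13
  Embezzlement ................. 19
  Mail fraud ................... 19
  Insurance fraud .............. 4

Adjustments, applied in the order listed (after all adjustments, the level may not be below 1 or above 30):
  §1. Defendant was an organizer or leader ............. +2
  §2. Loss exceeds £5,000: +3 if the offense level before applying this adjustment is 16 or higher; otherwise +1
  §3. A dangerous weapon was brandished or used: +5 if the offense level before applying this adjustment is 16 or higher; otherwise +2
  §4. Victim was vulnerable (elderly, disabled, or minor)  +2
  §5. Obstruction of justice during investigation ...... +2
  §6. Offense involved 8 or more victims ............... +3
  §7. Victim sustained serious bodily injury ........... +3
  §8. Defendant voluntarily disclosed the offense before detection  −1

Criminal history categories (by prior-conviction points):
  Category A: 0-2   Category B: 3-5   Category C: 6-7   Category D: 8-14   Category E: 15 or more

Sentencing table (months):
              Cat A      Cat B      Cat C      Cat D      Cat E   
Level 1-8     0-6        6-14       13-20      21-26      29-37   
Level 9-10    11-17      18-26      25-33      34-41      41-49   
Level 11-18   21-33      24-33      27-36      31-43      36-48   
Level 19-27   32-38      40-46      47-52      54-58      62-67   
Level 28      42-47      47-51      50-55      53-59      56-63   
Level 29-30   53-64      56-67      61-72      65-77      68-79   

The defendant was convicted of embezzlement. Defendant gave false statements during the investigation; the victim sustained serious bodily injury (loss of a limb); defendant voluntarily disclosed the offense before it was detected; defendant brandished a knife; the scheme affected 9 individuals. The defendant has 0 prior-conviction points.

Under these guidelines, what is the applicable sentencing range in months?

Base offense level for embezzlement: 19.
§1 does not apply.
§2 does not apply.
§3 applies (level before this adjustment is 19 ≥ 16, so +5): 19 + 5 = 24.
§4 does not apply.
§5 applies: 24 + 2 = 26.
§6 applies: 26 + 3 = 29.
§7 applies: 29 + 3 = 32.
§8 applies: 32 − 1 = 31.
Level 31 exceeds the maximum of 30; capped at 30.
Final offense level: 30.
Criminal history: 0 prior points → Category A (0-2).
Level 30 falls in the 29-30 band.
Grid: Level 29-30 × Category A = 53-64 months.

53-64 months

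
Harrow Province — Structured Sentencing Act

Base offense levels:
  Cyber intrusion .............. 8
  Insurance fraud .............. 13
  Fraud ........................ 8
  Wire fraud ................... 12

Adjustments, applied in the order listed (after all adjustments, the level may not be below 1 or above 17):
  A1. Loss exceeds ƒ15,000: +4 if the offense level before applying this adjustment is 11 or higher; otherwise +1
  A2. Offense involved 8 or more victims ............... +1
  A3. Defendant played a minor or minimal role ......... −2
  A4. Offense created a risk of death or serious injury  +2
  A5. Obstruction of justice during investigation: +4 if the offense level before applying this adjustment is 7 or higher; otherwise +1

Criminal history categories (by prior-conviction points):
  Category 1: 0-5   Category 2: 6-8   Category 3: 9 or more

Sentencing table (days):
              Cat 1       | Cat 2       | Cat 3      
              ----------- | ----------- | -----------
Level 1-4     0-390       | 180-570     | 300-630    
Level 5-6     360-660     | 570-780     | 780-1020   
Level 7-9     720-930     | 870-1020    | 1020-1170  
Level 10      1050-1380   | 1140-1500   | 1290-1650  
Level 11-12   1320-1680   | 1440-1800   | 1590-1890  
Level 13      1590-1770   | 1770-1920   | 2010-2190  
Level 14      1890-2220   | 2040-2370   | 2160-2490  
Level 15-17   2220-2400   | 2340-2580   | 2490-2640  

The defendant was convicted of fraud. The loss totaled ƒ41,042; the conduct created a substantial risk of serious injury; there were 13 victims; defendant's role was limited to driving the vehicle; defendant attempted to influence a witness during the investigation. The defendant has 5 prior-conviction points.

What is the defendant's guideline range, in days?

1890-2220 days

Base offense level for fraud: 8.
A1 applies (level before this adjustment is 8 < 11, so +1): 8 + 1 = 9.
A2 applies: 9 + 1 = 10.
A3 applies: 10 − 2 = 8.
A4 applies: 8 + 2 = 10.
A5 applies (level before this adjustment is 10 ≥ 7, so +4): 10 + 4 = 14.
Final offense level: 14.
Criminal history: 5 prior points → Category 1 (0-5).
Level 14 falls in the 14 band.
Grid: Level 14 × Category 1 = 1890-2220 days.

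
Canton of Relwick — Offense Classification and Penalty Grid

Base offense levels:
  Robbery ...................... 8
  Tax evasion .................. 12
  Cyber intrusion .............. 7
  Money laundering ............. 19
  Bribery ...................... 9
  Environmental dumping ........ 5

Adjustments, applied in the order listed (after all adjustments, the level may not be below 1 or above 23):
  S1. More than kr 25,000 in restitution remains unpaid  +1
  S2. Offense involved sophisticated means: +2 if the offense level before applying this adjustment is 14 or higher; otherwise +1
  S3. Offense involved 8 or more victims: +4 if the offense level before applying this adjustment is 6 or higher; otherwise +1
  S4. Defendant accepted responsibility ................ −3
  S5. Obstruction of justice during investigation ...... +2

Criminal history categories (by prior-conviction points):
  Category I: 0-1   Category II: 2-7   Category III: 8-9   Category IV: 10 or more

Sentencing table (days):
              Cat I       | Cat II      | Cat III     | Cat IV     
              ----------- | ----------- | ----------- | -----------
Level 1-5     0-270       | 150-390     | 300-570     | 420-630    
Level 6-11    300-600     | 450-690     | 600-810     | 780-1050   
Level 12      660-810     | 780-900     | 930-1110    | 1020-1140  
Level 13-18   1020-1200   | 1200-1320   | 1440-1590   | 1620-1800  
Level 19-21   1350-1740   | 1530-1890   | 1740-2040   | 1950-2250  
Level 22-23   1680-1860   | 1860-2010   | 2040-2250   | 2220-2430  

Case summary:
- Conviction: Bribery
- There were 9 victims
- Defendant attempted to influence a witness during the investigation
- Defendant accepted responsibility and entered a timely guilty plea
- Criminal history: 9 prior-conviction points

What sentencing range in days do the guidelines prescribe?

930-1110 days

Base offense level for bribery: 9.
S2 does not apply.
S3 applies (level before this adjustment is 9 ≥ 6, so +4): 9 + 4 = 13.
S4 applies: 13 − 3 = 10.
S5 applies: 10 + 2 = 12.
Final offense level: 12.
Criminal history: 9 prior points → Category III (8-9).
Level 12 falls in the 12 band.
Grid: Level 12 × Category III = 930-1110 days.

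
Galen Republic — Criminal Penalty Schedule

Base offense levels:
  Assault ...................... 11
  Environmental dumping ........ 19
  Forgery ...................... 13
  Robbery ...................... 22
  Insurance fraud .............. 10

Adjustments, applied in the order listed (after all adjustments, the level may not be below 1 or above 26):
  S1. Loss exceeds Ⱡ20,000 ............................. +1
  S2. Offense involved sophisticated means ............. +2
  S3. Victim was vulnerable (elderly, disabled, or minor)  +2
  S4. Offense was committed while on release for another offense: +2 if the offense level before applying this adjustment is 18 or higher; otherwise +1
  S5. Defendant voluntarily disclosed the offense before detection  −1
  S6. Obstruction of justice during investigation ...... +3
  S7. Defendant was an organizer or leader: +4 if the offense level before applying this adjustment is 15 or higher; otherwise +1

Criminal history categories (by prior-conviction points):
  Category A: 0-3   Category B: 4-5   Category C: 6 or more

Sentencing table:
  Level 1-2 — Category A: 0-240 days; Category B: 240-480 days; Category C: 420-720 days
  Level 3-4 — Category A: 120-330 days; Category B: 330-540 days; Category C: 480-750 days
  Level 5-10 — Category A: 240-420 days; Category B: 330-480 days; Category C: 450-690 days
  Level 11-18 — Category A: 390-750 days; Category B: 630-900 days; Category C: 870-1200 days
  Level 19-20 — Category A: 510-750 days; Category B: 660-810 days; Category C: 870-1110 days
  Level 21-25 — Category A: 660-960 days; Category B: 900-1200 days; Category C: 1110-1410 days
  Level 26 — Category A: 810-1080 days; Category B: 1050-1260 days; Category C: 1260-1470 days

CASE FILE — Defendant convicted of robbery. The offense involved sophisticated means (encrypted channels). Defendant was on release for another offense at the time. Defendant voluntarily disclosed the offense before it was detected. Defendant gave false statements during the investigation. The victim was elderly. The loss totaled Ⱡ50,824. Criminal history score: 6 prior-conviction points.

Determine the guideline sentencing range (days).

1260-1470 days

Base offense level for robbery: 22.
S1 applies: 22 + 1 = 23.
S2 applies: 23 + 2 = 25.
S3 applies: 25 + 2 = 27.
S4 applies (level before this adjustment is 27 ≥ 18, so +2): 27 + 2 = 29.
S5 applies: 29 − 1 = 28.
S6 applies: 28 + 3 = 31.
S7 does not apply.
Level 31 exceeds the maximum of 26; capped at 26.
Final offense level: 26.
Criminal history: 6 prior points → Category C (6+).
Level 26 falls in the 26 band.
Grid: Level 26 × Category C = 1260-1470 days.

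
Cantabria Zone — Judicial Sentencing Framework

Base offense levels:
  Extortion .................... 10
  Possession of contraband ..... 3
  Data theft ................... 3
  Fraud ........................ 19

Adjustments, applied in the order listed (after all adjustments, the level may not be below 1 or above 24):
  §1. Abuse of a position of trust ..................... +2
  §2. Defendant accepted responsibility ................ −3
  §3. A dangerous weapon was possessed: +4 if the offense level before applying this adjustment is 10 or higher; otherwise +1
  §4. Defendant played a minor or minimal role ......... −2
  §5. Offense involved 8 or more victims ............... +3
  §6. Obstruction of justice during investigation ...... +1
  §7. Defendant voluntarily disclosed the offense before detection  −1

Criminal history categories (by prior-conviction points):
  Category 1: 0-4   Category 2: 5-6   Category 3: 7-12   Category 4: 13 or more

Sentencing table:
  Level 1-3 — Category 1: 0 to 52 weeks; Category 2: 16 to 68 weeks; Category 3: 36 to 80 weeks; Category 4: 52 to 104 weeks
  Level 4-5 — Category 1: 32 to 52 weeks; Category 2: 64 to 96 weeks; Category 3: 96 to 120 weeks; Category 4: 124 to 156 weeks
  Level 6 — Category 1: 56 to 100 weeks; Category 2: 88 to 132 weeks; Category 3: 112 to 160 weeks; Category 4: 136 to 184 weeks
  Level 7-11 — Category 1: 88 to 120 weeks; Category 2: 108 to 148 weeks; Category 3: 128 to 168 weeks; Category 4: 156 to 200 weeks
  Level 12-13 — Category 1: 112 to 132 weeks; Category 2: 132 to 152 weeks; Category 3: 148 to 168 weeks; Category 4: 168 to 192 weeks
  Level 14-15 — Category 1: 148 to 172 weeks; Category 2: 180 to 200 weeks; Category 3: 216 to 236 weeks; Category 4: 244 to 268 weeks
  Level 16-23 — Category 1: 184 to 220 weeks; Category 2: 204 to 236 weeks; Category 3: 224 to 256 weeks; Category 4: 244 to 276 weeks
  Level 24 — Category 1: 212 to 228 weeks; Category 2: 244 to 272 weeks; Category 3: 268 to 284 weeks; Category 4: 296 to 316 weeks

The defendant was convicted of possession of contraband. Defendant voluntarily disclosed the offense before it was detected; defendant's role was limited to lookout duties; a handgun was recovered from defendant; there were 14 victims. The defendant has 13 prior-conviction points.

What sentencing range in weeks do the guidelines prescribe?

124-156 weeks

Base offense level for possession of contraband: 3.
§3 applies (level before this adjustment is 3 < 10, so +1): 3 + 1 = 4.
§4 applies: 4 − 2 = 2.
§5 applies: 2 + 3 = 5.
§6 does not apply.
§7 applies: 5 − 1 = 4.
Final offense level: 4.
Criminal history: 13 prior points → Category 4 (13+).
Level 4 falls in the 4-5 band.
Grid: Level 4-5 × Category 4 = 124-156 weeks.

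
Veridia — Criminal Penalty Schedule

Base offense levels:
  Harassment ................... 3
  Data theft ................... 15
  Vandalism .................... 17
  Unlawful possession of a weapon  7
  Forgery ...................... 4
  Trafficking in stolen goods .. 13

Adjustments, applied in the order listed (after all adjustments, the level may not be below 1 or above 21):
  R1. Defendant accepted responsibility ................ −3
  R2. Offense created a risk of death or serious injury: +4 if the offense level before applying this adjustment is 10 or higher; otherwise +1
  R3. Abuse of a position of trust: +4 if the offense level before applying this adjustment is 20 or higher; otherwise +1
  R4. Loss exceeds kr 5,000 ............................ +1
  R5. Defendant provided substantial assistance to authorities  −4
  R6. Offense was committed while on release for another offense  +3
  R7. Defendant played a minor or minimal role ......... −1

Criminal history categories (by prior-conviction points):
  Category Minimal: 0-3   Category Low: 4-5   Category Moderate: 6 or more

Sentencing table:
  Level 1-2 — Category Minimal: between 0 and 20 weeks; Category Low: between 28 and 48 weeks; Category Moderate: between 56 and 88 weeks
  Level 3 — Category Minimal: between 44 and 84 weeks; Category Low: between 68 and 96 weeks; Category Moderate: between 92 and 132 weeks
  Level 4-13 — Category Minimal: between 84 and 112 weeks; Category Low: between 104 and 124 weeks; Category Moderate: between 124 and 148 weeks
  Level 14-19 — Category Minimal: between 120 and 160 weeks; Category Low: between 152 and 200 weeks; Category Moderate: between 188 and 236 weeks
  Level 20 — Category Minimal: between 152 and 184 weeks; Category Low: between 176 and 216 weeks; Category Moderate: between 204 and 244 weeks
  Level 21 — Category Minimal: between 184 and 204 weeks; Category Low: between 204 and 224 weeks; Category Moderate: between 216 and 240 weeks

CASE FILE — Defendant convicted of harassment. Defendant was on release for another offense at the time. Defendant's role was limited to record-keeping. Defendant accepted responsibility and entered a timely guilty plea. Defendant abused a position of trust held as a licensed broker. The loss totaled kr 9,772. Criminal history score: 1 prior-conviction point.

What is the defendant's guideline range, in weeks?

84-112 weeks

Base offense level for harassment: 3.
R1 applies: 3 − 3 = 0.
R3 applies (level before this adjustment is 0 < 20, so +1): 0 + 1 = 1.
R4 applies: 1 + 1 = 2.
R5 does not apply.
R6 applies: 2 + 3 = 5.
R7 applies: 5 − 1 = 4.
Final offense level: 4.
Criminal history: 1 prior point → Category Minimal (0-3).
Level 4 falls in the 4-13 band.
Grid: Level 4-13 × Category Minimal = 84-112 weeks.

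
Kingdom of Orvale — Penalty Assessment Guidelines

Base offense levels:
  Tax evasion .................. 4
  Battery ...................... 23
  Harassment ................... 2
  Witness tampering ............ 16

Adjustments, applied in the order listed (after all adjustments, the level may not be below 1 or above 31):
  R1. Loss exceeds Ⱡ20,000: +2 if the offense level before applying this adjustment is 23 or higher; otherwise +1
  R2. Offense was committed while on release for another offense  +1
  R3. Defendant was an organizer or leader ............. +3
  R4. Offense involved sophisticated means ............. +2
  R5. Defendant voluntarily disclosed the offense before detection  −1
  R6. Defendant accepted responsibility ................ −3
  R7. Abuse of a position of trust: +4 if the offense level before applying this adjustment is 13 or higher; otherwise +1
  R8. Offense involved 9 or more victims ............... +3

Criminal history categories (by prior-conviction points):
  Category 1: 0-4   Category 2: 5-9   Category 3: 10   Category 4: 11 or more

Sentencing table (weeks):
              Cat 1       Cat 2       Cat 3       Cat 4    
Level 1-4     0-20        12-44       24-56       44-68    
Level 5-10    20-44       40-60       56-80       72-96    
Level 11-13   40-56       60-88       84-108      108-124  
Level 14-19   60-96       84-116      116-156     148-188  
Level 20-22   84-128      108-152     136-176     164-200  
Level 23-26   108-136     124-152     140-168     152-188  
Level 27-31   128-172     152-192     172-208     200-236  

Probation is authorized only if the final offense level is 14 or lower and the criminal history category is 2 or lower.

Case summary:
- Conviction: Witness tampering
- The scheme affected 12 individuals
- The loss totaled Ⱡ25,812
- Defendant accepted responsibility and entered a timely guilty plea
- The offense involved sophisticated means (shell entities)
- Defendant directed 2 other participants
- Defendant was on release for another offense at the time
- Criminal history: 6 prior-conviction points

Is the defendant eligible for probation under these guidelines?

Base offense level for witness tampering: 16.
R1 applies (level before this adjustment is 16 < 23, so +1): 16 + 1 = 17.
R2 applies: 17 + 1 = 18.
R3 applies: 18 + 3 = 21.
R4 applies: 21 + 2 = 23.
R5 does not apply.
R6 applies: 23 − 3 = 20.
R7 does not apply.
R8 applies: 20 + 3 = 23.
Final offense level: 23.
Criminal history: 6 prior points → Category 2 (5-9).
Level 23 falls in the 23-26 band.
Grid: Level 23-26 × Category 2 = 124-152 weeks.
Probation check: level 23 > 14 and category 2 ≤ 2 → not eligible.

No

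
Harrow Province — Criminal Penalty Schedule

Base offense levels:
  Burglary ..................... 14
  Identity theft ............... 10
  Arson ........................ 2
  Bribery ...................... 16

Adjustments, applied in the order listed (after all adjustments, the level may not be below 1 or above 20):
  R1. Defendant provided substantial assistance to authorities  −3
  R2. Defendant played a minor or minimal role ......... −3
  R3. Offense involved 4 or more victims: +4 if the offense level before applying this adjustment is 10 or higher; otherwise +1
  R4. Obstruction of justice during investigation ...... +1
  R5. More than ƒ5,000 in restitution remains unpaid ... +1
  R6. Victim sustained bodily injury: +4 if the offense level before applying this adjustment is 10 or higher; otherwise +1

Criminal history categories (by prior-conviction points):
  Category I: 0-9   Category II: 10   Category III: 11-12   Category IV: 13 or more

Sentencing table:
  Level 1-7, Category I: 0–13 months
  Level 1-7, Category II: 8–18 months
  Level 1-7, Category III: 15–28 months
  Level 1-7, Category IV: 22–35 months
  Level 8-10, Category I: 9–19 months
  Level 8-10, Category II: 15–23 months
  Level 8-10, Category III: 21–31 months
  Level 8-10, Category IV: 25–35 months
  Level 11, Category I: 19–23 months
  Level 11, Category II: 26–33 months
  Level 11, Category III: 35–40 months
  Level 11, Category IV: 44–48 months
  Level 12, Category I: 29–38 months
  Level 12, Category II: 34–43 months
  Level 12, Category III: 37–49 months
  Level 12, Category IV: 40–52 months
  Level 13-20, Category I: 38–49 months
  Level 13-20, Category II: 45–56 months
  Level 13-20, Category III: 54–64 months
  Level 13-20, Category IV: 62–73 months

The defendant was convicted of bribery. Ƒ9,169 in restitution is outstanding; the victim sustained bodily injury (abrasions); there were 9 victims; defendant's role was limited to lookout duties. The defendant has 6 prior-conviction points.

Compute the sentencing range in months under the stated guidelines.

38-49 months

Base offense level for bribery: 16.
R2 applies: 16 − 3 = 13.
R3 applies (level before this adjustment is 13 ≥ 10, so +4): 13 + 4 = 17.
R4 does not apply.
R5 applies: 17 + 1 = 18.
R6 applies (level before this adjustment is 18 ≥ 10, so +4): 18 + 4 = 22.
Level 22 exceeds the maximum of 20; capped at 20.
Final offense level: 20.
Criminal history: 6 prior points → Category I (0-9).
Level 20 falls in the 13-20 band.
Grid: Level 13-20 × Category I = 38-49 months.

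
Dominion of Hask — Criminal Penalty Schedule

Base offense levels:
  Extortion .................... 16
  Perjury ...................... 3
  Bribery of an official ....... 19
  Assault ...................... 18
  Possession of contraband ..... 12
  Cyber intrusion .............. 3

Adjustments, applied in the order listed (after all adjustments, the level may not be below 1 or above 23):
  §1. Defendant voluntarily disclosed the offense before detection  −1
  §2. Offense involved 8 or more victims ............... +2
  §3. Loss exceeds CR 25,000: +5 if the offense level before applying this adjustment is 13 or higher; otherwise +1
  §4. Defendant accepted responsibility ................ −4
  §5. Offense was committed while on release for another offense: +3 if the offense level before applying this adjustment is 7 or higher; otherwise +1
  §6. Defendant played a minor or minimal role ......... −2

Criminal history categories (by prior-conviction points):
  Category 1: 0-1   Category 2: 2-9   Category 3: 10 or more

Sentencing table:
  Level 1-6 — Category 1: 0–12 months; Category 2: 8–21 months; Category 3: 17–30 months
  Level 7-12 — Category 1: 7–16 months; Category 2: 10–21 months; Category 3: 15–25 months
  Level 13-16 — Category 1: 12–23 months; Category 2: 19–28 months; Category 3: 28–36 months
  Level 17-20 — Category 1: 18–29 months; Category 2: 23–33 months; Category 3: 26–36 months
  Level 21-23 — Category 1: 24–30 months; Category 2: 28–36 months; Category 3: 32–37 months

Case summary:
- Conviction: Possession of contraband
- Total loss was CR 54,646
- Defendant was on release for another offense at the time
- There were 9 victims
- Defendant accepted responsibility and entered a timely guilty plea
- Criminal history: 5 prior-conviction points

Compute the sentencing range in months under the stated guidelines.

Base offense level for possession of contraband: 12.
§2 applies: 12 + 2 = 14.
§3 applies (level before this adjustment is 14 ≥ 13, so +5): 14 + 5 = 19.
§4 applies: 19 − 4 = 15.
§5 applies (level before this adjustment is 15 ≥ 7, so +3): 15 + 3 = 18.
§6 does not apply.
Final offense level: 18.
Criminal history: 5 prior points → Category 2 (2-9).
Level 18 falls in the 17-20 band.
Grid: Level 17-20 × Category 2 = 23-33 months.

23-33 months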